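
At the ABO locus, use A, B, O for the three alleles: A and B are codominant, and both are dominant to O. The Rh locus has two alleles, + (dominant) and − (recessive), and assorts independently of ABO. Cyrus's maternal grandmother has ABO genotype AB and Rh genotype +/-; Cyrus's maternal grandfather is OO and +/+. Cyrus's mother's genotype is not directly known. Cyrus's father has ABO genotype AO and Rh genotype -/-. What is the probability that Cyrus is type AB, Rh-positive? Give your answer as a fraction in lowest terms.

3/32

Cyrus's mother's ABO genotype from AB × OO: 1/2 AO, 1/2 BO.
Crossing each possibility with the father AO and summing P(type AB): 1/2·0 + 1/2·1/4 = 1/8.
Similarly for Rh via the mother's Rh distribution: P(Rh+) = 3/4.
Independent loci: 1/8 × 3/4 = 3/32.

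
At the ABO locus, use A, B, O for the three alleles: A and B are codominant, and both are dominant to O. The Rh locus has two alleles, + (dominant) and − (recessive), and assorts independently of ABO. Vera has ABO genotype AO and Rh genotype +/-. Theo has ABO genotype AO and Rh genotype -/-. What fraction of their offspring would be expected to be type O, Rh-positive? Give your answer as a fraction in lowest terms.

1/8

ABO cross AO × AO → offspring phenotypes: 1/4 O, 3/4 A.
Rh cross +/- × -/- → 1/2 Rh+, 1/2 Rh-.
Independent loci: P(type O, Rh-positive) = 1/4 × 1/2 = 1/8.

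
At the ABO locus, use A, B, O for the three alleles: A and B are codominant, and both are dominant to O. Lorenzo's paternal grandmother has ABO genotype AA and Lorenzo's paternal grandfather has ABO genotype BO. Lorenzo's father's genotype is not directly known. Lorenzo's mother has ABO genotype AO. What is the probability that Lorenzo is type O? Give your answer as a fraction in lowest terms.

Lorenzo's father's ABO genotype from AA × BO: 1/2 AB, 1/2 AO.
Crossing each possibility with the mother AO and summing P(type O): 1/2·0 + 1/2·1/4 = 1/8.

1/8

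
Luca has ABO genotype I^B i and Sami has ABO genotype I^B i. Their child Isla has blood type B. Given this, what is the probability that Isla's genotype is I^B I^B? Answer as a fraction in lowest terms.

Cross I^B i × I^B i → 1/4 I^B I^B, 1/2 I^B i, 1/4 i i.
Type-B genotypes among offspring: I^B I^B (1/4), I^B i (1/2); total 3/4.
P(I^B I^B | type B) = (1/4) / (3/4) = 1/3.

1/3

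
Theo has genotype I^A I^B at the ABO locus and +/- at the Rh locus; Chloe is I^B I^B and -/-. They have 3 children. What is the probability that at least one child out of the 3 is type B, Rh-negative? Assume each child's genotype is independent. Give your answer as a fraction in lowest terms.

37/64

ABO cross I^A I^B × I^B I^B → 1/2 B, 1/2 AB.
Rh cross +/- × -/- → 1/2 Rh+, 1/2 Rh-; so P(type B, Rh-negative) = 1/2 × 1/2 = 1/4 per child.
P(none) = (3/4)^3 = 27/64; P(at least one) = 1 − 27/64 = 37/64.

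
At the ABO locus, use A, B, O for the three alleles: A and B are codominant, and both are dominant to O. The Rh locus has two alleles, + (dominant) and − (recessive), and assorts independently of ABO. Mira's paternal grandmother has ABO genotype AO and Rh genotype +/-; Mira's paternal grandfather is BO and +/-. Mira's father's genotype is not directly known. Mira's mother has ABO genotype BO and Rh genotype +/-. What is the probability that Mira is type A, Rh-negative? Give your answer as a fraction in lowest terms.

1/32

Mira's father's ABO genotype from AO × BO: 1/4 AB, 1/4 AO, 1/4 BO, 1/4 OO.
Crossing each possibility with the mother BO and summing P(type A): 1/4·1/4 + 1/4·1/4 + 1/4·0 + 1/4·0 = 1/8.
Similarly for Rh via the father's Rh distribution: P(Rh-) = 1/4.
Independent loci: 1/8 × 1/4 = 1/32.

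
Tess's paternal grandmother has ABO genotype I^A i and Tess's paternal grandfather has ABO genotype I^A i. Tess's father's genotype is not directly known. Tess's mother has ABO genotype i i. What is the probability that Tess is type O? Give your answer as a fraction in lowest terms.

Tess's father's ABO genotype from I^A i × I^A i: 1/4 I^A I^A, 1/2 I^A i, 1/4 i i.
Crossing each possibility with the mother i i and summing P(type O): 1/4·0 + 1/2·1/2 + 1/4·1 = 1/2.

1/2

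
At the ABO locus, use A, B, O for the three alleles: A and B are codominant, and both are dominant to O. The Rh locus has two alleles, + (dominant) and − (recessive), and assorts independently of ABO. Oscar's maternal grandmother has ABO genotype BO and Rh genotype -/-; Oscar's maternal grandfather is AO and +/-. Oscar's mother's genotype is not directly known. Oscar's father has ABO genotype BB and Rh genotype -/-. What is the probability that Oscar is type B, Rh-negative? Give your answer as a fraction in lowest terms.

Oscar's mother's ABO genotype from BO × AO: 1/4 AB, 1/4 AO, 1/4 BO, 1/4 OO.
Crossing each possibility with the father BB and summing P(type B): 1/4·1/2 + 1/4·1/2 + 1/4·1 + 1/4·1 = 3/4.
Similarly for Rh via the mother's Rh distribution: P(Rh-) = 3/4.
Independent loci: 3/4 × 3/4 = 9/16.

9/16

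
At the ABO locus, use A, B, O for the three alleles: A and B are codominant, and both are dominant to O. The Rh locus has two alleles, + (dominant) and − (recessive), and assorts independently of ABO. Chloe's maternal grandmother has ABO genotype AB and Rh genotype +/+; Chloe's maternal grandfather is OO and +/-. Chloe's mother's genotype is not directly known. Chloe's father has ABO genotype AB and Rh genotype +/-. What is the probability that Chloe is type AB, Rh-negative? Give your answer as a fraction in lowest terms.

Chloe's mother's ABO genotype from AB × OO: 1/2 AO, 1/2 BO.
Crossing each possibility with the father AB and summing P(type AB): 1/2·1/4 + 1/2·1/4 = 1/4.
Similarly for Rh via the mother's Rh distribution: P(Rh-) = 1/8.
Independent loci: 1/4 × 1/8 = 1/32.

1/32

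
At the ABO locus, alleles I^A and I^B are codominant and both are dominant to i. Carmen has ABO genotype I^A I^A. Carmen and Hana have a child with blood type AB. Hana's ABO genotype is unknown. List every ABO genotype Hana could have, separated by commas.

I^A I^B, I^B I^B, I^B i

For each candidate genotype of Hana, check whether crossing it with I^A I^A can produce every observed child phenotype.
  I^A I^A → possible child types {A} ✗
  I^A I^B → possible child types {A, AB} ✓
  I^A i → possible child types {A} ✗
  I^B I^B → possible child types {AB} ✓
  I^B i → possible child types {A, AB} ✓
  i i → possible child types {A} ✗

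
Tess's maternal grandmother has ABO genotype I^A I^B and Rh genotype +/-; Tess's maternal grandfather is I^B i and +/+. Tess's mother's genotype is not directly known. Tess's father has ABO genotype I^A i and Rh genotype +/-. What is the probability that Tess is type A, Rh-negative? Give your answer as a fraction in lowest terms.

3/64

Tess's mother's ABO genotype from I^A I^B × I^B i: 1/4 I^A I^B, 1/4 I^A i, 1/4 I^B I^B, 1/4 I^B i.
Crossing each possibility with the father I^A i and summing P(type A): 1/4·1/2 + 1/4·3/4 + 1/4·0 + 1/4·1/4 = 3/8.
Similarly for Rh via the mother's Rh distribution: P(Rh-) = 1/8.
Independent loci: 3/8 × 1/8 = 3/64.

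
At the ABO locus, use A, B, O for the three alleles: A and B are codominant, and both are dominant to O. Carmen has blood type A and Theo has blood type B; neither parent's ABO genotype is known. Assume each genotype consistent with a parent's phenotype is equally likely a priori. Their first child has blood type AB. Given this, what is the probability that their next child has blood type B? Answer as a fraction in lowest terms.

5/36

Possible genotypes: Carmen ∈ {AA, AO}; Theo ∈ {BB, BO}.
Weight each parental genotype pair by prior × P(type-AB child):
  AA × BB: posterior weight 4/9; P(next child type B) = 0.
  AA × BO: posterior weight 2/9; P(next child type B) = 0.
  AO × BB: posterior weight 2/9; P(next child type B) = 1/2.
  AO × BO: posterior weight 1/9; P(next child type B) = 1/4.
Weighted sum = 5/36.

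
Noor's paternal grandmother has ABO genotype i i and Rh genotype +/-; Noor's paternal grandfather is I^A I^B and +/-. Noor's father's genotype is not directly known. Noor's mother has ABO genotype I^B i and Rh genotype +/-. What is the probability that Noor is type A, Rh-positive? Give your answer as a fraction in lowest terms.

3/32

Noor's father's ABO genotype from i i × I^A I^B: 1/2 I^A i, 1/2 I^B i.
Crossing each possibility with the mother I^B i and summing P(type A): 1/2·1/4 + 1/2·0 = 1/8.
Similarly for Rh via the father's Rh distribution: P(Rh+) = 3/4.
Independent loci: 1/8 × 3/4 = 3/32.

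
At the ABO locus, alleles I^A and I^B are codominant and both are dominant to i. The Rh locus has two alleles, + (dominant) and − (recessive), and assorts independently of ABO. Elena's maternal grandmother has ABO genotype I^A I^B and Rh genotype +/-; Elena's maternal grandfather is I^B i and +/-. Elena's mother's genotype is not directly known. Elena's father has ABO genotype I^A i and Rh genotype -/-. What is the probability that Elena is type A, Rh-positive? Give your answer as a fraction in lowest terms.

3/16

Elena's mother's ABO genotype from I^A I^B × I^B i: 1/4 I^A I^B, 1/4 I^A i, 1/4 I^B I^B, 1/4 I^B i.
Crossing each possibility with the father I^A i and summing P(type A): 1/4·1/2 + 1/4·3/4 + 1/4·0 + 1/4·1/4 = 3/8.
Similarly for Rh via the mother's Rh distribution: P(Rh+) = 1/2.
Independent loci: 3/8 × 1/2 = 3/16.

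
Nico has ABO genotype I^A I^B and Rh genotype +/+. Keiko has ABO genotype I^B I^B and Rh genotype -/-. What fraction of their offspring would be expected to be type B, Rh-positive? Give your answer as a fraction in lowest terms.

1/2

ABO cross I^A I^B × I^B I^B → offspring phenotypes: 1/2 B, 1/2 AB.
Rh cross +/+ × -/- → 1 Rh+.
Independent loci: P(type B, Rh-positive) = 1/2 × 1 = 1/2.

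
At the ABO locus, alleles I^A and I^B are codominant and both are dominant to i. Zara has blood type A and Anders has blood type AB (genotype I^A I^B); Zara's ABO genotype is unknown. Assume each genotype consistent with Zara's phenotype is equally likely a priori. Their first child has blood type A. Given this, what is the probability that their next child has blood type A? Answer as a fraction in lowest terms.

Possible genotypes: Zara ∈ {I^A I^A, I^A i}; Anders ∈ {I^A I^B}.
Weight each parental genotype pair by prior × P(type-A child):
  I^A I^A × I^A I^B: posterior weight 1/2; P(next child type A) = 1/2.
  I^A i × I^A I^B: posterior weight 1/2; P(next child type A) = 1/2.
Weighted sum = 1/2.

1/2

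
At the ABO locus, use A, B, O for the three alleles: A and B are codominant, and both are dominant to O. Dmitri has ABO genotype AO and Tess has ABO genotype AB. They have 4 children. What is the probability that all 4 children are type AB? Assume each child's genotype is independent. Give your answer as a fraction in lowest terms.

1/256

ABO cross AO × AB → 1/2 A, 1/4 B, 1/4 AB.
So P(type AB) = 1/4 per child.
All 4 independent: (1/4)^4 = 1/256.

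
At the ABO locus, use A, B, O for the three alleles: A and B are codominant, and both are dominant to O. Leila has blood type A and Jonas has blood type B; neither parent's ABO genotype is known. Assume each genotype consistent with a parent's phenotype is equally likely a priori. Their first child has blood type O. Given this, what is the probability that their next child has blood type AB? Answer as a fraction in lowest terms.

1/4

Possible genotypes: Leila ∈ {AA, AO}; Jonas ∈ {BB, BO}.
Weight each parental genotype pair by prior × P(type-O child):
  AO × BO: posterior weight 1; P(next child type AB) = 1/4.
Weighted sum = 1/4.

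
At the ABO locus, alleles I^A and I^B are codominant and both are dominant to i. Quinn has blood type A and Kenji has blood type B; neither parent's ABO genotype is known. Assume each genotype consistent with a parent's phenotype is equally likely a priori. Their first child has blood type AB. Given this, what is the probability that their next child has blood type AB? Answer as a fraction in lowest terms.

Possible genotypes: Quinn ∈ {I^A I^A, I^A i}; Kenji ∈ {I^B I^B, I^B i}.
Weight each parental genotype pair by prior × P(type-AB child):
  I^A I^A × I^B I^B: posterior weight 4/9; P(next child type AB) = 1.
  I^A I^A × I^B i: posterior weight 2/9; P(next child type AB) = 1/2.
  I^A i × I^B I^B: posterior weight 2/9; P(next child type AB) = 1/2.
  I^A i × I^B i: posterior weight 1/9; P(next child type AB) = 1/4.
Weighted sum = 25/36.

25/36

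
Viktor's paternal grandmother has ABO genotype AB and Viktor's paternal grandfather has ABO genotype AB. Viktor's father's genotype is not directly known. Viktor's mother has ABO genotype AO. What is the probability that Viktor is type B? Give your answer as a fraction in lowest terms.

1/4

Viktor's father's ABO genotype from AB × AB: 1/4 AA, 1/2 AB, 1/4 BB.
Crossing each possibility with the mother AO and summing P(type B): 1/4·0 + 1/2·1/4 + 1/4·1/2 = 1/4.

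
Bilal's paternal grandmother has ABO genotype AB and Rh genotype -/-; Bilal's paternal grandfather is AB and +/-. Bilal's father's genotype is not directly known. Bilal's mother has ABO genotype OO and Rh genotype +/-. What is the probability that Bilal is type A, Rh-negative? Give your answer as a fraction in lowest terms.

Bilal's father's ABO genotype from AB × AB: 1/4 AA, 1/2 AB, 1/4 BB.
Crossing each possibility with the mother OO and summing P(type A): 1/4·1 + 1/2·1/2 + 1/4·0 = 1/2.
Similarly for Rh via the father's Rh distribution: P(Rh-) = 3/8.
Independent loci: 1/2 × 3/8 = 3/16.

3/16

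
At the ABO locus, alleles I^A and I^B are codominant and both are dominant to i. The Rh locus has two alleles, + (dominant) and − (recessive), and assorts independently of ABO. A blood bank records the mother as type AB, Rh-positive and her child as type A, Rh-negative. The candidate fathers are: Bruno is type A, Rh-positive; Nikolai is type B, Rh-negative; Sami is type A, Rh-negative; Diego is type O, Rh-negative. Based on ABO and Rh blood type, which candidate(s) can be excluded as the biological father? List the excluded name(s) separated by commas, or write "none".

none

A candidate is excluded only if no genotype consistent with his phenotype could produce a type A, Rh-negative child with a type AB, Rh-positive mother.
Every candidate has at least one consistent genotype combination, so none can be excluded.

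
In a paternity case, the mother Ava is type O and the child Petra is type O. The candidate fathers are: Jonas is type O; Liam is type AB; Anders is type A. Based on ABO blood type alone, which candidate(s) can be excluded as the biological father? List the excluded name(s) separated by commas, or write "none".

Liam

A candidate is excluded only if no genotype consistent with his phenotype could produce a type O child with a type O mother.
Liam (type AB): no genotype consistent with that phenotype can produce a type-O child with a type-O mother.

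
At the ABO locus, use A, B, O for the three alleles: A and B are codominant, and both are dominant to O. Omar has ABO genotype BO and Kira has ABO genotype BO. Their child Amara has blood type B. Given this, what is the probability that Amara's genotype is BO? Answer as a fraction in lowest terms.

2/3

Cross BO × BO → 1/4 BB, 1/2 BO, 1/4 OO.
Type-B genotypes among offspring: BB (1/4), BO (1/2); total 3/4.
P(BO | type B) = (1/2) / (3/4) = 2/3.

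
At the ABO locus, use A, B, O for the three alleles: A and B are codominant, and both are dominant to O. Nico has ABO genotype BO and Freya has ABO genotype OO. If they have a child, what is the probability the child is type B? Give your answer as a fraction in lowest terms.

ABO cross BO × OO → offspring phenotypes: 1/2 O, 1/2 B.
So P(type B) = 1/2.

1/2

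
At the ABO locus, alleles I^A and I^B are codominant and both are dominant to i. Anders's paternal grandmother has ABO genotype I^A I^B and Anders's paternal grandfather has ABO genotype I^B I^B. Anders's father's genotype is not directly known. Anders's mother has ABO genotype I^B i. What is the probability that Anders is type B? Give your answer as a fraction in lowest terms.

Anders's father's ABO genotype from I^A I^B × I^B I^B: 1/2 I^A I^B, 1/2 I^B I^B.
Crossing each possibility with the mother I^B i and summing P(type B): 1/2·1/2 + 1/2·1 = 3/4.

3/4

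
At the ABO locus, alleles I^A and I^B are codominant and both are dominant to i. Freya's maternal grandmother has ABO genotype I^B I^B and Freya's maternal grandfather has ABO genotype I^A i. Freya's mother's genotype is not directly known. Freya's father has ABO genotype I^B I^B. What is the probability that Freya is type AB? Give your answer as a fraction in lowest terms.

Freya's mother's ABO genotype from I^B I^B × I^A i: 1/2 I^A I^B, 1/2 I^B i.
Crossing each possibility with the father I^B I^B and summing P(type AB): 1/2·1/2 + 1/2·0 = 1/4.

1/4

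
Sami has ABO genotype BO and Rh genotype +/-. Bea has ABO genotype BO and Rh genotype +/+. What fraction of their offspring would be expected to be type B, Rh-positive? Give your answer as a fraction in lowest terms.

ABO cross BO × BO → offspring phenotypes: 1/4 O, 3/4 B.
Rh cross +/- × +/+ → 1 Rh+.
Independent loci: P(type B, Rh-positive) = 3/4 × 1 = 3/4.

3/4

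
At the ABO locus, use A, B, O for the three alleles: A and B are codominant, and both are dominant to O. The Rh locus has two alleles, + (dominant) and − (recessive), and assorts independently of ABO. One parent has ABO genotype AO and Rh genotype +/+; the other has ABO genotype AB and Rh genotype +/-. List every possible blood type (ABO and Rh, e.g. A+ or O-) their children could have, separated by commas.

Gametes from AO × AB give offspring ABO genotypes AA, AB, AO, BO, i.e. phenotypes A, B, AB.
Rh cross +/+ × +/- → phenotypes Rh+.
Combining independently: A+, B+, AB+.

A+, B+, AB+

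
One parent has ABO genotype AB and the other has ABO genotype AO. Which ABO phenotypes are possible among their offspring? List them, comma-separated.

A, B, AB

Gametes from AB × AO give offspring ABO genotypes AA, AB, AO, BO, i.e. phenotypes A, B, AB.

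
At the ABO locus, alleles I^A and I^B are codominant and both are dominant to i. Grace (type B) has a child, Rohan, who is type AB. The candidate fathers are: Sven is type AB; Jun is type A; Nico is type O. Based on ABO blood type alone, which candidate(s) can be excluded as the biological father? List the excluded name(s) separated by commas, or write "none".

Nico

A candidate is excluded only if no genotype consistent with his phenotype could produce a type AB child with a type B mother.
Nico (type O): no genotype consistent with that phenotype can produce a type-AB child with a type-B mother.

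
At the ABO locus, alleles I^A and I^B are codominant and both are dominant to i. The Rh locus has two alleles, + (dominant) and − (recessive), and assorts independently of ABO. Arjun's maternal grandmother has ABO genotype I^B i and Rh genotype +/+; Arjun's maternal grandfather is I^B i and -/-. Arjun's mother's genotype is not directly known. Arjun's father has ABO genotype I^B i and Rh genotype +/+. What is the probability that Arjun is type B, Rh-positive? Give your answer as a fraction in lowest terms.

3/4

Arjun's mother's ABO genotype from I^B i × I^B i: 1/4 I^B I^B, 1/2 I^B i, 1/4 i i.
Crossing each possibility with the father I^B i and summing P(type B): 1/4·1 + 1/2·3/4 + 1/4·1/2 = 3/4.
Similarly for Rh via the mother's Rh distribution: P(Rh+) = 1.
Independent loci: 3/4 × 1 = 3/4.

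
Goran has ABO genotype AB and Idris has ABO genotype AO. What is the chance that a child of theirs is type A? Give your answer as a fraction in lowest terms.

1/2

ABO cross AB × AO → offspring phenotypes: 1/2 A, 1/4 B, 1/4 AB.
So P(type A) = 1/2.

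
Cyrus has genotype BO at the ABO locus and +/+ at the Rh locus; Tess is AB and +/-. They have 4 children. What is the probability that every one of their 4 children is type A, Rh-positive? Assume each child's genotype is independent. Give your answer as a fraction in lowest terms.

1/256

ABO cross BO × AB → 1/4 A, 1/2 B, 1/4 AB.
Rh cross +/+ × +/- → 1 Rh+; so P(type A, Rh-positive) = 1/4 × 1 = 1/4 per child.
All 4 independent: (1/4)^4 = 1/256.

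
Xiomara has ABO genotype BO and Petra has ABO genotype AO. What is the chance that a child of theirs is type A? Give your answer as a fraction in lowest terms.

1/4

ABO cross BO × AO → offspring phenotypes: 1/4 O, 1/4 A, 1/4 B, 1/4 AB.
So P(type A) = 1/4.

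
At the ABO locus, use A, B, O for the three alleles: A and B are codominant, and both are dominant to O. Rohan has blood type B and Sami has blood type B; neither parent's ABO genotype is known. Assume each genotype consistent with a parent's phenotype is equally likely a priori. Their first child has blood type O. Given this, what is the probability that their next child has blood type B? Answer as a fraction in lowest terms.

3/4

Possible genotypes: Rohan ∈ {BB, BO}; Sami ∈ {BB, BO}.
Weight each parental genotype pair by prior × P(type-O child):
  BO × BO: posterior weight 1; P(next child type B) = 3/4.
Weighted sum = 3/4.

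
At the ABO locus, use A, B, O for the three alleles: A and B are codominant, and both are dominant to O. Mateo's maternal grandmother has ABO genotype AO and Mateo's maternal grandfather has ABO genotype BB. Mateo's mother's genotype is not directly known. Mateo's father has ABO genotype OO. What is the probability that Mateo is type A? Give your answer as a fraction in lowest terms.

Mateo's mother's ABO genotype from AO × BB: 1/2 AB, 1/2 BO.
Crossing each possibility with the father OO and summing P(type A): 1/2·1/2 + 1/2·0 = 1/4.

1/4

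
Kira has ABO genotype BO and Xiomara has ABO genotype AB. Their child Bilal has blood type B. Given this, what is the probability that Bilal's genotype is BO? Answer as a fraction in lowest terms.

Cross BO × AB → 1/4 AB, 1/4 AO, 1/4 BB, 1/4 BO.
Type-B genotypes among offspring: BB (1/4), BO (1/4); total 1/2.
P(BO | type B) = (1/4) / (1/2) = 1/2.

1/2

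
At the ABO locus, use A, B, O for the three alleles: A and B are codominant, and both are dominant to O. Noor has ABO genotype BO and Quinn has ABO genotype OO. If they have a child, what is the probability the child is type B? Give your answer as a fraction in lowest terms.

ABO cross BO × OO → offspring phenotypes: 1/2 O, 1/2 B.
So P(type B) = 1/2.

1/2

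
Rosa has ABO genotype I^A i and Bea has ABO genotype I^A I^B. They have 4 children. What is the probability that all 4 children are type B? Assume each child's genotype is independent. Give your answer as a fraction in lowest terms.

1/256

ABO cross I^A i × I^A I^B → 1/2 A, 1/4 B, 1/4 AB.
So P(type B) = 1/4 per child.
All 4 independent: (1/4)^4 = 1/256.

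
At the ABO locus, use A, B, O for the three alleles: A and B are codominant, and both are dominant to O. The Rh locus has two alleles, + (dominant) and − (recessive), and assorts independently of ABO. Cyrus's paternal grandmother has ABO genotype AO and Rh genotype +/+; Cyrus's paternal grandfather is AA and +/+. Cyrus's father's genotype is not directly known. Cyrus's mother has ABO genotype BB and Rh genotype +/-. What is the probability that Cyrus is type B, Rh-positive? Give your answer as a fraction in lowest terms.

Cyrus's father's ABO genotype from AO × AA: 1/2 AA, 1/2 AO.
Crossing each possibility with the mother BB and summing P(type B): 1/2·0 + 1/2·1/2 = 1/4.
Similarly for Rh via the father's Rh distribution: P(Rh+) = 1.
Independent loci: 1/4 × 1 = 1/4.

1/4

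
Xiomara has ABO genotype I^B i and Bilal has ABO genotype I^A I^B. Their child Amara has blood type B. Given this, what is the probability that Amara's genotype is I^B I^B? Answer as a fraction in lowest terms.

Cross I^B i × I^A I^B → 1/4 I^A I^B, 1/4 I^A i, 1/4 I^B I^B, 1/4 I^B i.
Type-B genotypes among offspring: I^B I^B (1/4), I^B i (1/4); total 1/2.
P(I^B I^B | type B) = (1/4) / (1/2) = 1/2.

1/2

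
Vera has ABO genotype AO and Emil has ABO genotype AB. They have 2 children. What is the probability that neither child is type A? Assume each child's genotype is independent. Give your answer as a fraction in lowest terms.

ABO cross AO × AB → 1/2 A, 1/4 B, 1/4 AB.
So P(type A) = 1/2 per child.
P(not type A) = 1/2 for one child; (1/2)^2 = 1/4.

1/4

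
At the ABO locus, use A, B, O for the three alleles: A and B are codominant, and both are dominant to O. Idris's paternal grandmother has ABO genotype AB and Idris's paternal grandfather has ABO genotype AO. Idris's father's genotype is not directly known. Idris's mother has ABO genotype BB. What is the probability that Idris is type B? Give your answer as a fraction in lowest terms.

Idris's father's ABO genotype from AB × AO: 1/4 AA, 1/4 AB, 1/4 AO, 1/4 BO.
Crossing each possibility with the mother BB and summing P(type B): 1/4·0 + 1/4·1/2 + 1/4·1/2 + 1/4·1 = 1/2.

1/2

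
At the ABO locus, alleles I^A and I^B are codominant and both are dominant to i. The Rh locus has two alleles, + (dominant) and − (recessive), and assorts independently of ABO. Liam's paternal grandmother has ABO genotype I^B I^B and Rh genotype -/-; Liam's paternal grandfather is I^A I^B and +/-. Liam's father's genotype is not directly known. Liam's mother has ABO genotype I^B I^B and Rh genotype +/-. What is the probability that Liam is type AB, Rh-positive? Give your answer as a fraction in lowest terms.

Liam's father's ABO genotype from I^B I^B × I^A I^B: 1/2 I^A I^B, 1/2 I^B I^B.
Crossing each possibility with the mother I^B I^B and summing P(type AB): 1/2·1/2 + 1/2·0 = 1/4.
Similarly for Rh via the father's Rh distribution: P(Rh+) = 5/8.
Independent loci: 1/4 × 5/8 = 5/32.

5/32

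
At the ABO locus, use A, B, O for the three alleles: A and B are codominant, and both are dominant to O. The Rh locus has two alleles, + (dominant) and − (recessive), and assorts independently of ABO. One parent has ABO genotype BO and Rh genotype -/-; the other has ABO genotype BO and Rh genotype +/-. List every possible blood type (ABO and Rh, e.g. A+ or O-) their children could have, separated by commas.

Gametes from BO × BO give offspring ABO genotypes BB, BO, OO, i.e. phenotypes O, B.
Rh cross -/- × +/- → phenotypes Rh+, Rh-.
Combining independently: O+, O-, B+, B-.

O+, O-, B+, B-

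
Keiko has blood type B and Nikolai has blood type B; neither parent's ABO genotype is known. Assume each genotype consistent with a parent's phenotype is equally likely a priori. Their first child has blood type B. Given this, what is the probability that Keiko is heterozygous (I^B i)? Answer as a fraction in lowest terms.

Possible genotypes: Keiko ∈ {I^B I^B, I^B i}; Nikolai ∈ {I^B I^B, I^B i}.
Weight each parental genotype pair by prior × P(type-B child):
  I^B I^B × I^B I^B: posterior weight 4/15.
  I^B I^B × I^B i: posterior weight 4/15.
  I^B i × I^B I^B: posterior weight 4/15.
  I^B i × I^B i: posterior weight 1/5.
Sum the posterior weight over pairs where Keiko is I^B i: 7/15.

7/15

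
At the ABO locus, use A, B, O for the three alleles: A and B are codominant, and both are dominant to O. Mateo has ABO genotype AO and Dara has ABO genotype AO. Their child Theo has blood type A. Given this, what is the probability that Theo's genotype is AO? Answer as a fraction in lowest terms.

2/3

Cross AO × AO → 1/4 AA, 1/2 AO, 1/4 OO.
Type-A genotypes among offspring: AA (1/4), AO (1/2); total 3/4.
P(AO | type A) = (1/2) / (3/4) = 2/3.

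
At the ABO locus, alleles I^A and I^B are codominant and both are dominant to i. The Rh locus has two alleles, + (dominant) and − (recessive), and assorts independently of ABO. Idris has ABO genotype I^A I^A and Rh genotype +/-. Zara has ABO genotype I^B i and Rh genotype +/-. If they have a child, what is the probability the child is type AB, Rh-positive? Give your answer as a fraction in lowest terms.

ABO cross I^A I^A × I^B i → offspring phenotypes: 1/2 A, 1/2 AB.
Rh cross +/- × +/- → 3/4 Rh+, 1/4 Rh-.
Independent loci: P(type AB, Rh-positive) = 1/2 × 3/4 = 3/8.

3/8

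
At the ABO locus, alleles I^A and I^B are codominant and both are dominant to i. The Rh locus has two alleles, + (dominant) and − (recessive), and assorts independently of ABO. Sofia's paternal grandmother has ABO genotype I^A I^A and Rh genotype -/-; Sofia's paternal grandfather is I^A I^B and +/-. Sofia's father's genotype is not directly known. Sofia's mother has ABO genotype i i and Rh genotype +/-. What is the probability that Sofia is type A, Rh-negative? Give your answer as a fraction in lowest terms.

Sofia's father's ABO genotype from I^A I^A × I^A I^B: 1/2 I^A I^A, 1/2 I^A I^B.
Crossing each possibility with the mother i i and summing P(type A): 1/2·1 + 1/2·1/2 = 3/4.
Similarly for Rh via the father's Rh distribution: P(Rh-) = 3/8.
Independent loci: 3/4 × 3/8 = 9/32.

9/32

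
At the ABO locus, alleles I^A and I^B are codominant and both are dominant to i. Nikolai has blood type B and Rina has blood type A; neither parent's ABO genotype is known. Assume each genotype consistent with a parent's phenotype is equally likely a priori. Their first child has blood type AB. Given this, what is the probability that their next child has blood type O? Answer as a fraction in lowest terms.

1/36

Possible genotypes: Nikolai ∈ {I^B I^B, I^B i}; Rina ∈ {I^A I^A, I^A i}.
Weight each parental genotype pair by prior × P(type-AB child):
  I^B I^B × I^A I^A: posterior weight 4/9; P(next child type O) = 0.
  I^B I^B × I^A i: posterior weight 2/9; P(next child type O) = 0.
  I^B i × I^A I^A: posterior weight 2/9; P(next child type O) = 0.
  I^B i × I^A i: posterior weight 1/9; P(next child type O) = 1/4.
Weighted sum = 1/36.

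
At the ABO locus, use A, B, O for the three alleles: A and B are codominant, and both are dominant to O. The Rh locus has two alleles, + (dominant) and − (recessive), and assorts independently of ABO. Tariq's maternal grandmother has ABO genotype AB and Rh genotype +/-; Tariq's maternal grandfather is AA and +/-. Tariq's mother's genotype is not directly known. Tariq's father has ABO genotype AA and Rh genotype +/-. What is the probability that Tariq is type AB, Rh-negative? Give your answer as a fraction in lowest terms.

Tariq's mother's ABO genotype from AB × AA: 1/2 AA, 1/2 AB.
Crossing each possibility with the father AA and summing P(type AB): 1/2·0 + 1/2·1/2 = 1/4.
Similarly for Rh via the mother's Rh distribution: P(Rh-) = 1/4.
Independent loci: 1/4 × 1/4 = 1/16.

1/16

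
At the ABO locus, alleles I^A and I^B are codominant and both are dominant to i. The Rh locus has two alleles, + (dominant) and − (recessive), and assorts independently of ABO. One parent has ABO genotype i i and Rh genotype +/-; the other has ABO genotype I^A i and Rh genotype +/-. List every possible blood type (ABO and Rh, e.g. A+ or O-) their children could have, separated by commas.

Gametes from i i × I^A i give offspring ABO genotypes I^A i, i i, i.e. phenotypes O, A.
Rh cross +/- × +/- → phenotypes Rh+, Rh-.
Combining independently: O+, O-, A+, A-.

O+, O-, A+, A-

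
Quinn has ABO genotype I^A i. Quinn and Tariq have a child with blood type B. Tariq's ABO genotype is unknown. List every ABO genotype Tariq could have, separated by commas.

For each candidate genotype of Tariq, check whether crossing it with I^A i can produce every observed child phenotype.
  I^A I^A → possible child types {A} ✗
  I^A I^B → possible child types {A, B, AB} ✓
  I^A i → possible child types {O, A} ✗
  I^B I^B → possible child types {B, AB} ✓
  I^B i → possible child types {O, A, B, AB} ✓
  i i → possible child types {O, A} ✗

I^A I^B, I^B I^B, I^B i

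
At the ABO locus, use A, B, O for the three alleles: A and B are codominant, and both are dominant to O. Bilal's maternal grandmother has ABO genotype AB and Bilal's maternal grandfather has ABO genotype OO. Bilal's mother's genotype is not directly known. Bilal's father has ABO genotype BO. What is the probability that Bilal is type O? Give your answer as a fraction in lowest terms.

1/4

Bilal's mother's ABO genotype from AB × OO: 1/2 AO, 1/2 BO.
Crossing each possibility with the father BO and summing P(type O): 1/2·1/4 + 1/2·1/4 = 1/4.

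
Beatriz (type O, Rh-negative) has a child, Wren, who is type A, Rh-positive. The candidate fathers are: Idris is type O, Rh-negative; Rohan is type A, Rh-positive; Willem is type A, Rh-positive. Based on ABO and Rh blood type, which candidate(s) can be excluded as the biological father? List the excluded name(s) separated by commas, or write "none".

A candidate is excluded only if no genotype consistent with his phenotype could produce a type A, Rh-positive child with a type O, Rh-negative mother.
Idris (type O, Rh-): no genotype consistent with that phenotype can produce a type-A Rh+ child with a type-O mother.

Idris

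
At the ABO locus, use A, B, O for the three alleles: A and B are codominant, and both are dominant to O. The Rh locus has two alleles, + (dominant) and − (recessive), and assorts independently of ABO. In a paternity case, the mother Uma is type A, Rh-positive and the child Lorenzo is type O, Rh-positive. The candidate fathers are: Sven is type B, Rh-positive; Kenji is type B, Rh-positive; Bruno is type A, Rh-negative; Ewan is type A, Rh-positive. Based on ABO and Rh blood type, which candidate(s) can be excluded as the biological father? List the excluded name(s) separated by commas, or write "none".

A candidate is excluded only if no genotype consistent with his phenotype could produce a type O, Rh-positive child with a type A, Rh-positive mother.
Every candidate has at least one consistent genotype combination, so none can be excluded.

none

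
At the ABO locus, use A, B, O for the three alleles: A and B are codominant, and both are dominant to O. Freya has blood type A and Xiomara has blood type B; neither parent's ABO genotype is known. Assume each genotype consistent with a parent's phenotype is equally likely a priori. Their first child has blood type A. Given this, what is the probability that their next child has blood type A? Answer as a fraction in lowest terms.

Possible genotypes: Freya ∈ {AA, AO}; Xiomara ∈ {BB, BO}.
Weight each parental genotype pair by prior × P(type-A child):
  AA × BO: posterior weight 2/3; P(next child type A) = 1/2.
  AO × BO: posterior weight 1/3; P(next child type A) = 1/4.
Weighted sum = 5/12.

5/12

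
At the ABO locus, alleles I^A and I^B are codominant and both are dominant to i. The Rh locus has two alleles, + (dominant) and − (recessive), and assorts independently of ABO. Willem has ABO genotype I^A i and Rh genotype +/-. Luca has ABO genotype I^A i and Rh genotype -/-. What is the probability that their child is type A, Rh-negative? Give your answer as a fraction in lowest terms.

ABO cross I^A i × I^A i → offspring phenotypes: 1/4 O, 3/4 A.
Rh cross +/- × -/- → 1/2 Rh+, 1/2 Rh-.
Independent loci: P(type A, Rh-negative) = 3/4 × 1/2 = 3/8.

3/8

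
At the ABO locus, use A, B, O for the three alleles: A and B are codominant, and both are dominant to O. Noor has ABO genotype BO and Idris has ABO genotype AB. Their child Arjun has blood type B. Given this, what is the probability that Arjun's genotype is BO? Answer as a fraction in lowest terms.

1/2

Cross BO × AB → 1/4 AB, 1/4 AO, 1/4 BB, 1/4 BO.
Type-B genotypes among offspring: BB (1/4), BO (1/4); total 1/2.
P(BO | type B) = (1/4) / (1/2) = 1/2.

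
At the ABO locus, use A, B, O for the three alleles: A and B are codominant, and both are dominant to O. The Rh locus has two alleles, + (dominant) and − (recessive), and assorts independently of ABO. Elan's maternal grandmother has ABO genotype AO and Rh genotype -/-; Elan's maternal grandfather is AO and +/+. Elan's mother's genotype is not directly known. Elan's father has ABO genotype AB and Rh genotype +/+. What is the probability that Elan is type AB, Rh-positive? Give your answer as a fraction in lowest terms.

Elan's mother's ABO genotype from AO × AO: 1/4 AA, 1/2 AO, 1/4 OO.
Crossing each possibility with the father AB and summing P(type AB): 1/4·1/2 + 1/2·1/4 + 1/4·0 = 1/4.
Similarly for Rh via the mother's Rh distribution: P(Rh+) = 1.
Independent loci: 1/4 × 1 = 1/4.

1/4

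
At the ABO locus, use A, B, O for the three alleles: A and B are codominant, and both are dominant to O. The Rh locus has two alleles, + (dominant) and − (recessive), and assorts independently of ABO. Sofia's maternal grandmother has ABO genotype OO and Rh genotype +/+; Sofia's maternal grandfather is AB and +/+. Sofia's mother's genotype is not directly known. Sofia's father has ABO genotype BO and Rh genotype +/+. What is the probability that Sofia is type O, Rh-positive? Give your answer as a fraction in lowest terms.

1/4

Sofia's mother's ABO genotype from OO × AB: 1/2 AO, 1/2 BO.
Crossing each possibility with the father BO and summing P(type O): 1/2·1/4 + 1/2·1/4 = 1/4.
Similarly for Rh via the mother's Rh distribution: P(Rh+) = 1.
Independent loci: 1/4 × 1 = 1/4.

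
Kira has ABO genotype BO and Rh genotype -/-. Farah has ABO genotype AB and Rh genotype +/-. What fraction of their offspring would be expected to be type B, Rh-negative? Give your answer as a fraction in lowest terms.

ABO cross BO × AB → offspring phenotypes: 1/4 A, 1/2 B, 1/4 AB.
Rh cross -/- × +/- → 1/2 Rh+, 1/2 Rh-.
Independent loci: P(type B, Rh-negative) = 1/2 × 1/2 = 1/4.

1/4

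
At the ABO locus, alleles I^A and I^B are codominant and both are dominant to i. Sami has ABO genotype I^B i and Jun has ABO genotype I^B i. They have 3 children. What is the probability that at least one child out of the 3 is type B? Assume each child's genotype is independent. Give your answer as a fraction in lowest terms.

ABO cross I^B i × I^B i → 1/4 O, 3/4 B.
So P(type B) = 3/4 per child.
P(none) = (1/4)^3 = 1/64; P(at least one) = 1 − 1/64 = 63/64.

63/64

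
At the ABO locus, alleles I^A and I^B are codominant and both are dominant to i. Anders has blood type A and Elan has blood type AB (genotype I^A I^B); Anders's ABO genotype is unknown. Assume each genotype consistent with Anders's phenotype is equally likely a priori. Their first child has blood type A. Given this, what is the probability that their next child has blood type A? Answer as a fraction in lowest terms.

Possible genotypes: Anders ∈ {I^A I^A, I^A i}; Elan ∈ {I^A I^B}.
Weight each parental genotype pair by prior × P(type-A child):
  I^A I^A × I^A I^B: posterior weight 1/2; P(next child type A) = 1/2.
  I^A i × I^A I^B: posterior weight 1/2; P(next child type A) = 1/2.
Weighted sum = 1/2.

1/2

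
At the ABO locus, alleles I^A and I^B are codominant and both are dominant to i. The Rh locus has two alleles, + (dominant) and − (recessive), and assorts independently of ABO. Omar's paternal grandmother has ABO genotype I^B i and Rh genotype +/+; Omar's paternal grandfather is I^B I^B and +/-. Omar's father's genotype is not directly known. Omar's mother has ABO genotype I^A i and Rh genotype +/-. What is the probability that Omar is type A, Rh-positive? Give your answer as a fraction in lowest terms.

Omar's father's ABO genotype from I^B i × I^B I^B: 1/2 I^B I^B, 1/2 I^B i.
Crossing each possibility with the mother I^A i and summing P(type A): 1/2·0 + 1/2·1/4 = 1/8.
Similarly for Rh via the father's Rh distribution: P(Rh+) = 7/8.
Independent loci: 1/8 × 7/8 = 7/64.

7/64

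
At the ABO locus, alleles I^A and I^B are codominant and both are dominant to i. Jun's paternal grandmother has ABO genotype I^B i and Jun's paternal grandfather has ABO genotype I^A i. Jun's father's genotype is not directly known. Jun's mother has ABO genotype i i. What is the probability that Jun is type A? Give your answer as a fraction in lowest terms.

1/4

Jun's father's ABO genotype from I^B i × I^A i: 1/4 I^A I^B, 1/4 I^A i, 1/4 I^B i, 1/4 i i.
Crossing each possibility with the mother i i and summing P(type A): 1/4·1/2 + 1/4·1/2 + 1/4·0 + 1/4·0 = 1/4.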